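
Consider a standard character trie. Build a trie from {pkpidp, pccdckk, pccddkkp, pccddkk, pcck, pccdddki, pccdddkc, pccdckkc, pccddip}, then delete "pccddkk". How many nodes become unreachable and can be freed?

0

After clearing the end-marker at "pccddkk", prune upward until reaching a node still needed by another word.
Every node on "pccddkk" is still needed (e.g. by "pccddkkp"), so nothing is freed.
Nodes removed: 0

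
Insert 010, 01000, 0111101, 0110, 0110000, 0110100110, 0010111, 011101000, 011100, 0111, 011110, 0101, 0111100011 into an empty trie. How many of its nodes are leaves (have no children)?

Leaves are exactly the stored words that no other stored word extends.
Those words: "0010111", "01000", "0101", "0110000", "0110100110", "011100", "011101000", "0111100011", "0111101"
Leaf count: 9

9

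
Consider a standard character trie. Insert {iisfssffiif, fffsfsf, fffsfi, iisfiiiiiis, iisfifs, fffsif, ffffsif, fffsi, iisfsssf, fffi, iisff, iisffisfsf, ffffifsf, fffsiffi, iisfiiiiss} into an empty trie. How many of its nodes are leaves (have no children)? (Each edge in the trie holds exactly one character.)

12

Leaves are exactly the stored words that no other stored word extends.
Those words: "ffffifsf", "ffffsif", "fffi", "fffsfi", "fffsfsf", "fffsiffi", "iisffisfsf", "iisfifs", "iisfiiiiiis", "iisfiiiiss", "iisfssffiif", "iisfsssf"
Leaf count: 12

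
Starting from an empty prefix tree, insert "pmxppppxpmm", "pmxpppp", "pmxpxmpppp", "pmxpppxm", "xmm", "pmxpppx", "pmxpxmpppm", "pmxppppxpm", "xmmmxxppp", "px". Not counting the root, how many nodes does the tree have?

Insert word by word; a character creates a node only if that edge doesn't already exist:
  "pmxppppxpmm" → 11 new (p, m, x, p, p, p, p, x, p, m, m)
  "pmxpppp" → prefix "pmxpppp" already present; 0 new (none)
  "pmxpxmpppp" → prefix "pmxp" already present; 6 new (x, m, p, p, p, p)
  "pmxpppxm" → prefix "pmxppp" already present; 2 new (x, m)
  "xmm" → 3 new (x, m, m)
  "pmxpppx" → prefix "pmxpppx" already present; 0 new (none)
  "pmxpxmpppm" → prefix "pmxpxmppp" already present; 1 new (m)
  "pmxppppxpm" → prefix "pmxppppxpm" already present; 0 new (none)
  "xmmmxxppp" → prefix "xmm" already present; 6 new (m, x, x, p, p, p)
  "px" → prefix "p" already present; 1 new (x)
Total nodes = 11 + 0 + 6 + 2 + 3 + 0 + 1 + 0 + 6 + 1 = 30

30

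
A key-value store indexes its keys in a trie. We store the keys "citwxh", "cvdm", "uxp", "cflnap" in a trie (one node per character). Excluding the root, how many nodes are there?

For each word, the new-node count is its length minus the longest prefix already in the trie:
  "citwxh" → 6 new (c, i, t, w, x, h)
  "cvdm" → prefix "c" already present; 3 new (v, d, m)
  "uxp" → 3 new (u, x, p)
  "cflnap" → prefix "c" already present; 5 new (f, l, n, a, p)
Total nodes = 6 + 3 + 3 + 5 = 17

17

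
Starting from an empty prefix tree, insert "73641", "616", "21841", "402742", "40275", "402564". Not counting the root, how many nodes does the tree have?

Trie structure (* marks end of a word):
(root)
├─ 2
│  └─ 1
│     └─ 8
│        └─ 4
│           └─ 1 *
├─ 4
│  └─ 0
│     └─ 2
│        ├─ 5
│        │  └─ 6
│        │     └─ 4 *
│        └─ 7
│           ├─ 4
│           │  └─ 2 *
│           └─ 5 *
├─ 6
│  └─ 1
│     └─ 6 *
└─ 7
   └─ 3
      └─ 6
         └─ 4
            └─ 1 *
Counting every labelled node above: 23.

23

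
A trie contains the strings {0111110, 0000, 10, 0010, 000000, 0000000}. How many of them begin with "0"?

Filter for entries beginning with "0":
Words under "0": 0000, 000000, 0000000, 0010, 0111110
Count: 5

5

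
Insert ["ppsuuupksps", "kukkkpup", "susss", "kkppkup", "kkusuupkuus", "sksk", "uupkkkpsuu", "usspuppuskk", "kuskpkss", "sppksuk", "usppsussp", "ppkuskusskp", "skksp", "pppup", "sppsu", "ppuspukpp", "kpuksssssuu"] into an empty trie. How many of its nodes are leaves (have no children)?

17

Leaves are exactly the stored words that no other stored word extends.
Those words: "kkppkup", "kkusuupkuus", "kpuksssssuu", "kukkkpup", "kuskpkss", "ppkuskusskp", "pppup", "ppsuuupksps", "ppuspukpp", "skksp", "sksk", "sppksuk", "sppsu", "susss", "usppsussp", "usspuppuskk", "uupkkkpsuu"
Leaf count: 17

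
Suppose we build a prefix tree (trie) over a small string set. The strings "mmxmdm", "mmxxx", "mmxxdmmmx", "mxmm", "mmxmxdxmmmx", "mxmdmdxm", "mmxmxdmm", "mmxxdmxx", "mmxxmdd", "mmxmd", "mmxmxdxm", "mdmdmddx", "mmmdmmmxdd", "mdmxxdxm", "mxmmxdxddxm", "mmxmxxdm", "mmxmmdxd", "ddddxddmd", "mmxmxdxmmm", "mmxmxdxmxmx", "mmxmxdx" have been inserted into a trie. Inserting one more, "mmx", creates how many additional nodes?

Every character of "mmx" already lies on an existing path (it is a prefix of some stored word).
No new nodes are needed: 0.

0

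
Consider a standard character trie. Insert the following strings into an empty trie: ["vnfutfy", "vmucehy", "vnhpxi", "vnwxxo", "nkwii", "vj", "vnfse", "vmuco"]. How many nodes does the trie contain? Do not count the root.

30

Trie structure (* marks end of a word):
(root)
├─ n
│  └─ k
│     └─ w
│        └─ i
│           └─ i *
└─ v
   ├─ j *
   ├─ m
   │  └─ u
   │     └─ c
   │        ├─ e
   │        │  └─ h
   │        │     └─ y *
   │        └─ o *
   └─ n
      ├─ f
      │  ├─ s
      │  │  └─ e *
      │  └─ u
      │     └─ t
      │        └─ f
      │           └─ y *
      ├─ h
      │  └─ p
      │     └─ x
      │        └─ i *
      └─ w
         └─ x
            └─ x
               └─ o *
Counting every labelled node above: 30.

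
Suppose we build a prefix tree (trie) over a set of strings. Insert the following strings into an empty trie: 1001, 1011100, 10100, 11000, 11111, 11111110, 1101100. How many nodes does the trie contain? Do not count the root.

25

Trie structure (* marks end of a word):
(root)
└─ 1
   ├─ 0
   │  ├─ 0
   │  │  └─ 1 *
   │  └─ 1
   │     ├─ 0
   │     │  └─ 0 *
   │     └─ 1
   │        └─ 1
   │           └─ 0
   │              └─ 0 *
   └─ 1
      ├─ 0
      │  ├─ 0
      │  │  └─ 0 *
      │  └─ 1
      │     └─ 1
      │        └─ 0
      │           └─ 0 *
      └─ 1
         └─ 1
            └─ 1 *
               └─ 1
                  └─ 1
                     └─ 0 *
Counting every labelled node above: 25.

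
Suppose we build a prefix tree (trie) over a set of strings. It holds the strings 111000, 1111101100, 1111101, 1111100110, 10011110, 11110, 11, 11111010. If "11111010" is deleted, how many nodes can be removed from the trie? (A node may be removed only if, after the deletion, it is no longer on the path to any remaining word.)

A node on "11111010"'s path can go only if nothing else ends at it or branches off below it.
The suffix "0" (1 node) is used only by "11111010"; the node for "1111101" still has the child "1", so pruning stops there.
Nodes removed: 1

1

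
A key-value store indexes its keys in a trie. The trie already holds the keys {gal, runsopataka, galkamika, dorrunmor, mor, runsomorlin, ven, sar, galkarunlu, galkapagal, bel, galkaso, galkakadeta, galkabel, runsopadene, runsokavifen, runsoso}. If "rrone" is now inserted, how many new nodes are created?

4

Walking "rrone" from the root, the first 1 characters ("r") follow existing edges; "r" is the first miss.
New nodes needed: |"rrone"| − 1 = 5 − 1 = 4.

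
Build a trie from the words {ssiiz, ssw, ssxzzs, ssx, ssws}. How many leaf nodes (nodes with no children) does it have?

Leaves are exactly the stored words that no other stored word extends.
Those words: "ssiiz", "ssws", "ssxzzs"
Leaf count: 3

3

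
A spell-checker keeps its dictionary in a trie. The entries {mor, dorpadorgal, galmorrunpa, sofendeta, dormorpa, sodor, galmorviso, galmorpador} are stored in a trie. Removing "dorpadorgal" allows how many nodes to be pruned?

8

After clearing the end-marker at "dorpadorgal", prune upward until reaching a node still needed by another word.
The suffix "padorgal" (8 nodes) is used only by "dorpadorgal"; the node for "dor" still has the child "m", so pruning stops there.
Nodes removed: 8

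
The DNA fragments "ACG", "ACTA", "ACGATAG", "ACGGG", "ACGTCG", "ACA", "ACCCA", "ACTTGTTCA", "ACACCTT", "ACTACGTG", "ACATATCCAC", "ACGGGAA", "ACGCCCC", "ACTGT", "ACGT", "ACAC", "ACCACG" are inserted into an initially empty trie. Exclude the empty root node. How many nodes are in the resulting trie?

50

For each word, the new-node count is its length minus the longest prefix already in the trie:
  "ACG" → 3 new (A, C, G)
  "ACTA" → prefix "AC" already present; 2 new (T, A)
  "ACGATAG" → prefix "ACG" already present; 4 new (A, T, A, G)
  "ACGGG" → prefix "ACG" already present; 2 new (G, G)
  "ACGTCG" → prefix "ACG" already present; 3 new (T, C, G)
  "ACA" → prefix "AC" already present; 1 new (A)
  "ACCCA" → prefix "AC" already present; 3 new (C, C, A)
  "ACTTGTTCA" → prefix "ACT" already present; 6 new (T, G, T, T, C, A)
  "ACACCTT" → prefix "ACA" already present; 4 new (C, C, T, T)
  "ACTACGTG" → prefix "ACTA" already present; 4 new (C, G, T, G)
  "ACATATCCAC" → prefix "ACA" already present; 7 new (T, A, T, C, C, A, C)
  "ACGGGAA" → prefix "ACGGG" already present; 2 new (A, A)
  "ACGCCCC" → prefix "ACG" already present; 4 new (C, C, C, C)
  "ACTGT" → prefix "ACT" already present; 2 new (G, T)
  "ACGT" → prefix "ACGT" already present; 0 new (none)
  "ACAC" → prefix "ACAC" already present; 0 new (none)
  "ACCACG" → prefix "ACC" already present; 3 new (A, C, G)
Total nodes = 3 + 2 + 4 + 2 + 3 + 1 + 3 + 6 + 4 + 4 + 7 + 2 + 4 + 2 + 0 + 0 + 3 = 50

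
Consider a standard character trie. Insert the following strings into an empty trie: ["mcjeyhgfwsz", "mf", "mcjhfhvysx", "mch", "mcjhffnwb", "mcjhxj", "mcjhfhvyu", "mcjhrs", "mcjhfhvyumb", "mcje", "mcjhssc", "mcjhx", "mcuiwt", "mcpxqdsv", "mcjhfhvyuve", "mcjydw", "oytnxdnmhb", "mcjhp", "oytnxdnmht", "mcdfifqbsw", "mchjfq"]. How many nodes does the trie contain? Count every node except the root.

72

For each word, the new-node count is its length minus the longest prefix already in the trie:
  "mcjeyhgfwsz" → 11 new (m, c, j, e, y, h, g, f, w, s, z)
  "mf" → prefix "m" already present; 1 new (f)
  "mcjhfhvysx" → prefix "mcj" already present; 7 new (h, f, h, v, y, s, x)
  "mch" → prefix "mc" already present; 1 new (h)
  "mcjhffnwb" → prefix "mcjhf" already present; 4 new (f, n, w, b)
  "mcjhxj" → prefix "mcjh" already present; 2 new (x, j)
  "mcjhfhvyu" → prefix "mcjhfhvy" already present; 1 new (u)
  "mcjhrs" → prefix "mcjh" already present; 2 new (r, s)
  "mcjhfhvyumb" → prefix "mcjhfhvyu" already present; 2 new (m, b)
  "mcje" → prefix "mcje" already present; 0 new (none)
  "mcjhssc" → prefix "mcjh" already present; 3 new (s, s, c)
  "mcjhx" → prefix "mcjhx" already present; 0 new (none)
  "mcuiwt" → prefix "mc" already present; 4 new (u, i, w, t)
  "mcpxqdsv" → prefix "mc" already present; 6 new (p, x, q, d, s, v)
  "mcjhfhvyuve" → prefix "mcjhfhvyu" already present; 2 new (v, e)
  "mcjydw" → prefix "mcj" already present; 3 new (y, d, w)
  "oytnxdnmhb" → 10 new (o, y, t, n, x, d, n, m, h, b)
  "mcjhp" → prefix "mcjh" already present; 1 new (p)
  "oytnxdnmht" → prefix "oytnxdnmh" already present; 1 new (t)
  "mcdfifqbsw" → prefix "mc" already present; 8 new (d, f, i, f, q, b, s, w)
  "mchjfq" → prefix "mch" already present; 3 new (j, f, q)
Total nodes = 11 + 1 + 7 + 1 + 4 + 2 + 1 + 2 + 2 + 0 + 3 + 0 + 4 + 6 + 2 + 3 + 10 + 1 + 1 + 8 + 3 = 72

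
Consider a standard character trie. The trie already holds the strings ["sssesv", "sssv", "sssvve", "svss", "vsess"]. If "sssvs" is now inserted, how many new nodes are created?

The longest prefix of "sssvs" already in the trie is "sssv" (length 4).
So 5 − 4 = 1 new nodes.

1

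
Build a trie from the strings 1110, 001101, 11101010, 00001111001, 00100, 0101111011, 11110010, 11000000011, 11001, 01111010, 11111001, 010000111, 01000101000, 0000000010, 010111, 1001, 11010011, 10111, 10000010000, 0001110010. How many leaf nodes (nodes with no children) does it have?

A leaf is a node with no children — equivalently, the end of a word that is not a proper prefix of any other stored word.
Those words: "0000000010", "00001111001", "0001110010", "00100", "001101", "010000111", "01000101000", "0101111011", "01111010", "10000010000", "1001", "10111", "11000000011", "11001", "11010011", "11101010", "11110010", "11111001"
Leaf count: 18

18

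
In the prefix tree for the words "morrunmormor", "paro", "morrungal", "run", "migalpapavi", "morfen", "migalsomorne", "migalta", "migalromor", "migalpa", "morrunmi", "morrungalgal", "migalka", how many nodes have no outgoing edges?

11

Leaves are exactly the stored words that no other stored word extends.
Those words: "migalka", "migalpapavi", "migalromor", "migalsomorne", "migalta", "morfen", "morrungalgal", "morrunmi", "morrunmormor", "paro", "run"
Leaf count: 11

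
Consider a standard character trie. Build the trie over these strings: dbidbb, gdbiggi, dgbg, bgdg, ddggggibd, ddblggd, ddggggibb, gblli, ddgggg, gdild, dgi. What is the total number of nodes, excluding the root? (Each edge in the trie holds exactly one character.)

42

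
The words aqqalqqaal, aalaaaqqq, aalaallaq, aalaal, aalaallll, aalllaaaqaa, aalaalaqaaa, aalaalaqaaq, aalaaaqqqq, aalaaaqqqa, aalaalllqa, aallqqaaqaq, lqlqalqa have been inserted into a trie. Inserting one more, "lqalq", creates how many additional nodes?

3

"lq" is already a path in the trie; the remaining "alq" must be added.
Each of the 3 remaining characters creates one node.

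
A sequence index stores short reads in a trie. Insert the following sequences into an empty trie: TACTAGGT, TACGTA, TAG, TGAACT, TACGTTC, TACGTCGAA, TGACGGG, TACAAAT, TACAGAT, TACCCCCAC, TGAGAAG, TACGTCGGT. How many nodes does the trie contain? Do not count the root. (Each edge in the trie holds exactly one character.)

46

For each word, the new-node count is its length minus the longest prefix already in the trie:
  "TACTAGGT" → 8 new (T, A, C, T, A, G, G, T)
  "TACGTA" → prefix "TAC" already present; 3 new (G, T, A)
  "TAG" → prefix "TA" already present; 1 new (G)
  "TGAACT" → prefix "T" already present; 5 new (G, A, A, C, T)
  "TACGTTC" → prefix "TACGT" already present; 2 new (T, C)
  "TACGTCGAA" → prefix "TACGT" already present; 4 new (C, G, A, A)
  "TGACGGG" → prefix "TGA" already present; 4 new (C, G, G, G)
  "TACAAAT" → prefix "TAC" already present; 4 new (A, A, A, T)
  "TACAGAT" → prefix "TACA" already present; 3 new (G, A, T)
  "TACCCCCAC" → prefix "TAC" already present; 6 new (C, C, C, C, A, C)
  "TGAGAAG" → prefix "TGA" already present; 4 new (G, A, A, G)
  "TACGTCGGT" → prefix "TACGTCG" already present; 2 new (G, T)
Total nodes = 8 + 3 + 1 + 5 + 2 + 4 + 4 + 4 + 3 + 6 + 4 + 2 = 46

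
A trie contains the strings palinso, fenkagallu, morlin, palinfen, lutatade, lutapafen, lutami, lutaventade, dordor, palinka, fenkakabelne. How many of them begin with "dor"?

Traverse to the node for "dor", then collect every word in that subtree.
Matches: "dordor"
Count: 1

1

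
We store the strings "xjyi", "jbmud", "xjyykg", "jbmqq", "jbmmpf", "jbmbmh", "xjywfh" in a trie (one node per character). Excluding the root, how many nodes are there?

Count nodes per top-level branch (shared prefixes stored once):
  'j'-branch (jbmbmh, jbmmpf, jbmqq, jbmud): 13 nodes
  'x'-branch (xjyi, xjywfh, xjyykg): 10 nodes
Sum: 23

23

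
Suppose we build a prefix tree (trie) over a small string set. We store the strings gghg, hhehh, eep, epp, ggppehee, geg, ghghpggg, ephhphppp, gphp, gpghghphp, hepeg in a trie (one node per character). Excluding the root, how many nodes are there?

50

For each word, the new-node count is its length minus the longest prefix already in the trie:
  "gghg" → 4 new (g, g, h, g)
  "hhehh" → 5 new (h, h, e, h, h)
  "eep" → 3 new (e, e, p)
  "epp" → prefix "e" already present; 2 new (p, p)
  "ggppehee" → prefix "gg" already present; 6 new (p, p, e, h, e, e)
  "geg" → prefix "g" already present; 2 new (e, g)
  "ghghpggg" → prefix "g" already present; 7 new (h, g, h, p, g, g, g)
  "ephhphppp" → prefix "ep" already present; 7 new (h, h, p, h, p, p, p)
  "gphp" → prefix "g" already present; 3 new (p, h, p)
  "gpghghphp" → prefix "gp" already present; 7 new (g, h, g, h, p, h, p)
  "hepeg" → prefix "h" already present; 4 new (e, p, e, g)
Total nodes = 4 + 5 + 3 + 2 + 6 + 2 + 7 + 7 + 3 + 7 + 4 = 50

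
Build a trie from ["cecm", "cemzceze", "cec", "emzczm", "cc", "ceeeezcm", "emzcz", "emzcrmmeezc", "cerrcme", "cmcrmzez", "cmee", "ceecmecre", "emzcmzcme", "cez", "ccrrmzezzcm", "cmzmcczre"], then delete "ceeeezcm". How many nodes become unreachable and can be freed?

After clearing the end-marker at "ceeeezcm", prune upward until reaching a node still needed by another word.
The suffix "eezcm" (5 nodes) is used only by "ceeeezcm"; the node for "cee" still has the child "c", so pruning stops there.
Nodes removed: 5

5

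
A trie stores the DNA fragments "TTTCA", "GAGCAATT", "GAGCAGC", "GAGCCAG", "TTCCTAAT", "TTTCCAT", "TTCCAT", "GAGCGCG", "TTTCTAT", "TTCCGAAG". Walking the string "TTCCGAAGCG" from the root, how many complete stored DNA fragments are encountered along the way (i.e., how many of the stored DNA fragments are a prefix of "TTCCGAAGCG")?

Check each prefix of "TTCCGAAGCG" against the stored set — each match is an end-marker on the path.
Prefixes of the query that are stored words: "TTCCGAAG"
Count: 1

1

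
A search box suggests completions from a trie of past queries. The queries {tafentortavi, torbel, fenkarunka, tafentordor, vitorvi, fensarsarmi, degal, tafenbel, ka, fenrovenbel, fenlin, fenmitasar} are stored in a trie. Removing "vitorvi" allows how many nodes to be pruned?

7

Walk "vitorvi" from the leaf back toward the root, removing each node that no remaining word uses.
No other word shares any prefix with "vitorvi", so all 7 of its nodes go.
Nodes removed: 7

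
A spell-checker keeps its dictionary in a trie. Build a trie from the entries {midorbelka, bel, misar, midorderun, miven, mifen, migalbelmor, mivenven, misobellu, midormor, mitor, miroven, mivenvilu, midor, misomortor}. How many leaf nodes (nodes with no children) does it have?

Leaves are exactly the stored words that no other stored word extends.
Those words: "bel", "midorbelka", "midorderun", "midormor", "mifen", "migalbelmor", "miroven", "misar", "misobellu", "misomortor", "mitor", "mivenven", "mivenvilu"
Leaf count: 13

13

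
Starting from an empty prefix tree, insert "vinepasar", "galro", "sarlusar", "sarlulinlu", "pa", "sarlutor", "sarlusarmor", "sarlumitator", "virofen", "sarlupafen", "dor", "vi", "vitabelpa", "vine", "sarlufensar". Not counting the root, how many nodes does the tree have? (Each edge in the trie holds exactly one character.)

For each word, the new-node count is its length minus the longest prefix already in the trie:
  "vinepasar" → 9 new (v, i, n, e, p, a, s, a, r)
  "galro" → 5 new (g, a, l, r, o)
  "sarlusar" → 8 new (s, a, r, l, u, s, a, r)
  "sarlulinlu" → prefix "sarlu" already present; 5 new (l, i, n, l, u)
  "pa" → 2 new (p, a)
  "sarlutor" → prefix "sarlu" already present; 3 new (t, o, r)
  "sarlusarmor" → prefix "sarlusar" already present; 3 new (m, o, r)
  "sarlumitator" → prefix "sarlu" already present; 7 new (m, i, t, a, t, o, r)
  "virofen" → prefix "vi" already present; 5 new (r, o, f, e, n)
  "sarlupafen" → prefix "sarlu" already present; 5 new (p, a, f, e, n)
  "dor" → 3 new (d, o, r)
  "vi" → prefix "vi" already present; 0 new (none)
  "vitabelpa" → prefix "vi" already present; 7 new (t, a, b, e, l, p, a)
  "vine" → prefix "vine" already present; 0 new (none)
  "sarlufensar" → prefix "sarlu" already present; 6 new (f, e, n, s, a, r)
Total nodes = 9 + 5 + 8 + 5 + 2 + 3 + 3 + 7 + 5 + 5 + 3 + 0 + 7 + 0 + 6 = 68

68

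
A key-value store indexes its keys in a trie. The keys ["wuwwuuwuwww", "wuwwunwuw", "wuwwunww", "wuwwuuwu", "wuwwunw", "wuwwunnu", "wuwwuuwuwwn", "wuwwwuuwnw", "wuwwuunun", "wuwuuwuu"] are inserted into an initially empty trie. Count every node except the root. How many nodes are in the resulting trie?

33

Insert word by word; a character creates a node only if that edge doesn't already exist:
  "wuwwuuwuwww" → 11 new (w, u, w, w, u, u, w, u, w, w, w)
  "wuwwunwuw" → prefix "wuwwu" already present; 4 new (n, w, u, w)
  "wuwwunww" → prefix "wuwwunw" already present; 1 new (w)
  "wuwwuuwu" → prefix "wuwwuuwu" already present; 0 new (none)
  "wuwwunw" → prefix "wuwwunw" already present; 0 new (none)
  "wuwwunnu" → prefix "wuwwun" already present; 2 new (n, u)
  "wuwwuuwuwwn" → prefix "wuwwuuwuww" already present; 1 new (n)
  "wuwwwuuwnw" → prefix "wuww" already present; 6 new (w, u, u, w, n, w)
  "wuwwuunun" → prefix "wuwwuu" already present; 3 new (n, u, n)
  "wuwuuwuu" → prefix "wuw" already present; 5 new (u, u, w, u, u)
Total nodes = 11 + 4 + 1 + 0 + 0 + 2 + 1 + 6 + 3 + 5 = 33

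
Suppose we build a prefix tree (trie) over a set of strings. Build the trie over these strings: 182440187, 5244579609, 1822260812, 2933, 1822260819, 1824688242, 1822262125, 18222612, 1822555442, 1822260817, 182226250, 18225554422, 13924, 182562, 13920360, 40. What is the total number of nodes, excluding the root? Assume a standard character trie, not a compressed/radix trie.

For each word, the new-node count is its length minus the longest prefix already in the trie:
  "182440187" → 9 new (1, 8, 2, 4, 4, 0, 1, 8, 7)
  "5244579609" → 10 new (5, 2, 4, 4, 5, 7, 9, 6, 0, 9)
  "1822260812" → prefix "182" already present; 7 new (2, 2, 6, 0, 8, 1, 2)
  "2933" → 4 new (2, 9, 3, 3)
  "1822260819" → prefix "182226081" already present; 1 new (9)
  "1824688242" → prefix "1824" already present; 6 new (6, 8, 8, 2, 4, 2)
  "1822262125" → prefix "182226" already present; 4 new (2, 1, 2, 5)
  "18222612" → prefix "182226" already present; 2 new (1, 2)
  "1822555442" → prefix "1822" already present; 6 new (5, 5, 5, 4, 4, 2)
  "1822260817" → prefix "182226081" already present; 1 new (7)
  "182226250" → prefix "1822262" already present; 2 new (5, 0)
  "18225554422" → prefix "1822555442" already present; 1 new (2)
  "13924" → prefix "1" already present; 4 new (3, 9, 2, 4)
  "182562" → prefix "182" already present; 3 new (5, 6, 2)
  "13920360" → prefix "1392" already present; 4 new (0, 3, 6, 0)
  "40" → 2 new (4, 0)
Total nodes = 9 + 10 + 7 + 4 + 1 + 6 + 4 + 2 + 6 + 1 + 2 + 1 + 4 + 3 + 4 + 2 = 66

66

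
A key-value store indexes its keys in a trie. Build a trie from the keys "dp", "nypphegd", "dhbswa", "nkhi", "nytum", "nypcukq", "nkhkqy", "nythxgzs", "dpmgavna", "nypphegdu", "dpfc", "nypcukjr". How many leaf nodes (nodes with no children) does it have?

10

A leaf is a node with no children — equivalently, the end of a word that is not a proper prefix of any other stored word.
Those words: "dhbswa", "dpfc", "dpmgavna", "nkhi", "nkhkqy", "nypcukjr", "nypcukq", "nypphegdu", "nythxgzs", "nytum"
Leaf count: 10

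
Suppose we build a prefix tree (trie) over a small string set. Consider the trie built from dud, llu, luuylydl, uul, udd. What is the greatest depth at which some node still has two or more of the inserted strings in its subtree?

Equivalently: take the maximum, over all pairs, of their longest common prefix length.
e.g. "llu" and "luuylydl" share the prefix "l" of length 1; no pair shares a longer one.
Longest shared-prefix length: 1

1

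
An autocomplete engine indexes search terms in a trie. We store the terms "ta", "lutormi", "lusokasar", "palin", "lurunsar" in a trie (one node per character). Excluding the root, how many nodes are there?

27

Insert word by word; a character creates a node only if that edge doesn't already exist:
  "ta" → 2 new (t, a)
  "lutormi" → 7 new (l, u, t, o, r, m, i)
  "lusokasar" → prefix "lu" already present; 7 new (s, o, k, a, s, a, r)
  "palin" → 5 new (p, a, l, i, n)
  "lurunsar" → prefix "lu" already present; 6 new (r, u, n, s, a, r)
Total nodes = 2 + 7 + 7 + 5 + 6 = 27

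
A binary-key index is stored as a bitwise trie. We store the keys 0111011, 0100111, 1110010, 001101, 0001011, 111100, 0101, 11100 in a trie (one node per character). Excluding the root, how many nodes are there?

Trie structure (* marks end of a word):
(root)
├─ 0
│  ├─ 0
│  │  ├─ 0
│  │  │  └─ 1
│  │  │     └─ 0
│  │  │        └─ 1
│  │  │           └─ 1 *
│  │  └─ 1
│  │     └─ 1
│  │        └─ 0
│  │           └─ 1 *
│  └─ 1
│     ├─ 0
│     │  ├─ 0
│     │  │  └─ 1
│     │  │     └─ 1
│     │  │        └─ 1 *
│     │  └─ 1 *
│     └─ 1
│        └─ 1
│           └─ 0
│              └─ 1
│                 └─ 1 *
└─ 1
   └─ 1
      └─ 1
         ├─ 0
         │  └─ 0 *
         │     └─ 1
         │        └─ 0 *
         └─ 1
            └─ 0
               └─ 0 *
Counting every labelled node above: 33.

33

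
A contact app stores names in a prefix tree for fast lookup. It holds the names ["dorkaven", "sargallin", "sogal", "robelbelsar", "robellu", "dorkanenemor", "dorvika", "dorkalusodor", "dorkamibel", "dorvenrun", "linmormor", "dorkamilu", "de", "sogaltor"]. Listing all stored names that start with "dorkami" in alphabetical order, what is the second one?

dorkamilu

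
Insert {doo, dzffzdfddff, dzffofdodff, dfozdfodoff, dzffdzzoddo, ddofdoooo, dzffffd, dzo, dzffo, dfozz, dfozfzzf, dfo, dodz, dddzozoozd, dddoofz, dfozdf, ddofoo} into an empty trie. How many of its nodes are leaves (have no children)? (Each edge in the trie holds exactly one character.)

Leaves are exactly the stored words that no other stored word extends.
Those words: "dddoofz", "dddzozoozd", "ddofdoooo", "ddofoo", "dfozdfodoff", "dfozfzzf", "dfozz", "dodz", "doo", "dzffdzzoddo", "dzffffd", "dzffofdodff", "dzffzdfddff", "dzo"
Leaf count: 14

14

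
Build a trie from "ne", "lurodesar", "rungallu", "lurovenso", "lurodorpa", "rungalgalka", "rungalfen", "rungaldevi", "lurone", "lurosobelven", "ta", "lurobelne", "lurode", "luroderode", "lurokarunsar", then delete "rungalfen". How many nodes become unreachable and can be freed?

3

After clearing the end-marker at "rungalfen", prune upward until reaching a node still needed by another word.
The suffix "fen" (3 nodes) is used only by "rungalfen"; the node for "rungal" still has the child "l", so pruning stops there.
Nodes removed: 3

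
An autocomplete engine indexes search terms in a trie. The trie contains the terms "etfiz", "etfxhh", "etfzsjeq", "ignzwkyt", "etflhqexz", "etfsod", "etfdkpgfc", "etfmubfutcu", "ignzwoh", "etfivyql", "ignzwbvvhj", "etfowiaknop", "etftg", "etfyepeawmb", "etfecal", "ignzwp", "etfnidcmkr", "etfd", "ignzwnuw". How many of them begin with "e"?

14

Filter for entries beginning with "e":
Words under "e": etfd, etfdkpgfc, etfecal, etfivyql, etfiz, etflhqexz, etfmubfutcu, etfnidcmkr, etfowiaknop, etfsod, etftg, etfxhh, etfyepeawmb, etfzsjeq
Count: 14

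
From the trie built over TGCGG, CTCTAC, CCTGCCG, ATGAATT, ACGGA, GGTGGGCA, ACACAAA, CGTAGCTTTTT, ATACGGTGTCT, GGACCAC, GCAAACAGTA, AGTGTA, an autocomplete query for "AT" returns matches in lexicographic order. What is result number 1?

DFS of the "AT" subtree visits, in order: "ATACGGTGTCT", "ATGAATT"
The 1st is ATACGGTGTCT.

ATACGGTGTCT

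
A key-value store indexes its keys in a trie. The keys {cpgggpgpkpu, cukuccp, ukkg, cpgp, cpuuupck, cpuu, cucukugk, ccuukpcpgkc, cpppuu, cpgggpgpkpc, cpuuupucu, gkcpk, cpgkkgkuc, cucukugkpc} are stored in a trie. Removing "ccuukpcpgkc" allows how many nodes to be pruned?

10

Walk "ccuukpcpgkc" from the leaf back toward the root, removing each node that no remaining word uses.
The suffix "cuukpcpgkc" (10 nodes) is used only by "ccuukpcpgkc"; the node for "c" still has the child "p", so pruning stops there.
Nodes removed: 10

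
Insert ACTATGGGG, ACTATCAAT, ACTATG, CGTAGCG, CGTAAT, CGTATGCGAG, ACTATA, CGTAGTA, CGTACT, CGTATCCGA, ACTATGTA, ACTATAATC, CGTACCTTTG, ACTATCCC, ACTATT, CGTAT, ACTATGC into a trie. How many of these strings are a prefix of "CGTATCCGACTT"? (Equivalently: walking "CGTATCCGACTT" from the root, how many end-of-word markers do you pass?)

Check each prefix of "CGTATCCGACTT" against the stored set — each match is an end-marker on the path.
Prefixes of the query that are stored words: "CGTAT", "CGTATCCGA"
Count: 2

2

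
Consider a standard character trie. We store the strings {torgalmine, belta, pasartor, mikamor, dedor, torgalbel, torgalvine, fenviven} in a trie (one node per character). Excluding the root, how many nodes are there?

50

Insert word by word; a character creates a node only if that edge doesn't already exist:
  "torgalmine" → 10 new (t, o, r, g, a, l, m, i, n, e)
  "belta" → 5 new (b, e, l, t, a)
  "pasartor" → 8 new (p, a, s, a, r, t, o, r)
  "mikamor" → 7 new (m, i, k, a, m, o, r)
  "dedor" → 5 new (d, e, d, o, r)
  "torgalbel" → prefix "torgal" already present; 3 new (b, e, l)
  "torgalvine" → prefix "torgal" already present; 4 new (v, i, n, e)
  "fenviven" → 8 new (f, e, n, v, i, v, e, n)
Total nodes = 10 + 5 + 8 + 7 + 5 + 3 + 4 + 8 = 50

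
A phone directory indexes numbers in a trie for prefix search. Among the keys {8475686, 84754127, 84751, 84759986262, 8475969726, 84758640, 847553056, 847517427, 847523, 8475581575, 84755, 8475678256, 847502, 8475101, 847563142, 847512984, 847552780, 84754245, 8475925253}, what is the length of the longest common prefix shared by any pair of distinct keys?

The deepest shared node is where two words last agree before diverging.
e.g. "84751" and "8475101" share the prefix "84751" of length 5; no pair shares a longer one.
Longest shared-prefix length: 5

5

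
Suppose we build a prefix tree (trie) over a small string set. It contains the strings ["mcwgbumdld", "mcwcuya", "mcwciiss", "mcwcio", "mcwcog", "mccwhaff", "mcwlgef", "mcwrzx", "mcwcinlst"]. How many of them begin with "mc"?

Walk to "mc"; the words in its subtree are exactly those with that prefix.
Words under "mc": mccwhaff, mcwciiss, mcwcinlst, mcwcio, mcwcog, mcwcuya, mcwgbumdld, mcwlgef, mcwrzx
Count: 9

9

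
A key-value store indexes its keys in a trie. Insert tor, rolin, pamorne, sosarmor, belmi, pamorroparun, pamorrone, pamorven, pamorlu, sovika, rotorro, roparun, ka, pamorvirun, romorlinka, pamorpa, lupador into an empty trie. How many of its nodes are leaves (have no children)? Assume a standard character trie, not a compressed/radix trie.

A leaf is a node with no children — equivalently, the end of a word that is not a proper prefix of any other stored word.
Those words: "belmi", "ka", "lupador", "pamorlu", "pamorne", "pamorpa", "pamorrone", "pamorroparun", "pamorven", "pamorvirun", "rolin", "romorlinka", "roparun", "rotorro", "sosarmor", "sovika", "tor"
Leaf count: 17

17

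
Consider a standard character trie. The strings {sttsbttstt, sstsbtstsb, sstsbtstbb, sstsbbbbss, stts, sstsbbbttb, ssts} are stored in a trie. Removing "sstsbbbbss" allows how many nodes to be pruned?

A node on "sstsbbbbss"'s path can go only if nothing else ends at it or branches off below it.
The suffix "bss" (3 nodes) is used only by "sstsbbbbss"; the node for "sstsbbb" still has the child "t", so pruning stops there.
Nodes removed: 3

3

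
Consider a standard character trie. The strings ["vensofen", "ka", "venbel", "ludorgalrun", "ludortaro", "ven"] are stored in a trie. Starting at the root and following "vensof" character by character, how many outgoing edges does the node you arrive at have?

Walk "vensof" from the root, arriving at one node.
Characters that immediately follow "vensof" among the stored strings: {e}.
That node has 1 child edge.

1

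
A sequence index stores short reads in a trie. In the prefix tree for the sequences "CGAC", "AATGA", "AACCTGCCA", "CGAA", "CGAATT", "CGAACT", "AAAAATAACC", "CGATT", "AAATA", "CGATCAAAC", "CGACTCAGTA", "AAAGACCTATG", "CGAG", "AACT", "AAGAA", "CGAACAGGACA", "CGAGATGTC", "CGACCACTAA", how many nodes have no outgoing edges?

Leaves are exactly the stored words that no other stored word extends.
Those words: "AAAAATAACC", "AAAGACCTATG", "AAATA", "AACCTGCCA", "AACT", "AAGAA", "AATGA", "CGAACAGGACA", "CGAACT", "CGAATT", "CGACCACTAA", "CGACTCAGTA", "CGAGATGTC", "CGATCAAAC", "CGATT"
Leaf count: 15

15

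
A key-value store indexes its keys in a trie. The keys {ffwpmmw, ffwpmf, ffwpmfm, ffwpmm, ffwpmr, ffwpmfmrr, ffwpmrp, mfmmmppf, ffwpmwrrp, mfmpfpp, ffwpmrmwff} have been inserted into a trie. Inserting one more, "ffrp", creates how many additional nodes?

2

"ff" is already a path in the trie; the remaining "rp" must be added.
So 4 − 2 = 2 new nodes.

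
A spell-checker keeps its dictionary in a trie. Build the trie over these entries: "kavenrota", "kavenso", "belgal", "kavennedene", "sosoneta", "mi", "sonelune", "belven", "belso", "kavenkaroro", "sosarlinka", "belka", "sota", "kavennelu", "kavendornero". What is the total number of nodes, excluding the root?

Insert word by word; a character creates a node only if that edge doesn't already exist:
  "kavenrota" → 9 new (k, a, v, e, n, r, o, t, a)
  "kavenso" → prefix "kaven" already present; 2 new (s, o)
  "belgal" → 6 new (b, e, l, g, a, l)
  "kavennedene" → prefix "kaven" already present; 6 new (n, e, d, e, n, e)
  "sosoneta" → 8 new (s, o, s, o, n, e, t, a)
  "mi" → 2 new (m, i)
  "sonelune" → prefix "so" already present; 6 new (n, e, l, u, n, e)
  "belven" → prefix "bel" already present; 3 new (v, e, n)
  "belso" → prefix "bel" already present; 2 new (s, o)
  "kavenkaroro" → prefix "kaven" already present; 6 new (k, a, r, o, r, o)
  "sosarlinka" → prefix "sos" already present; 7 new (a, r, l, i, n, k, a)
  "belka" → prefix "bel" already present; 2 new (k, a)
  "sota" → prefix "so" already present; 2 new (t, a)
  "kavennelu" → prefix "kavenne" already present; 2 new (l, u)
  "kavendornero" → prefix "kaven" already present; 7 new (d, o, r, n, e, r, o)
Total nodes = 9 + 2 + 6 + 6 + 8 + 2 + 6 + 3 + 2 + 6 + 7 + 2 + 2 + 2 + 7 = 70

70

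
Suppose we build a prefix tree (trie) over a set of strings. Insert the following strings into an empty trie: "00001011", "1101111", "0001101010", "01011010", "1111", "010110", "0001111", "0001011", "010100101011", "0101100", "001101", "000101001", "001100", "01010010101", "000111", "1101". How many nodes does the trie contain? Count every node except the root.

53

Trace insertions, counting only characters that open a new branch:
  "00001011" → 8 new (0, 0, 0, 0, 1, 0, 1, 1)
  "1101111" → 7 new (1, 1, 0, 1, 1, 1, 1)
  "0001101010" → prefix "000" already present; 7 new (1, 1, 0, 1, 0, 1, 0)
  "01011010" → prefix "0" already present; 7 new (1, 0, 1, 1, 0, 1, 0)
  "1111" → prefix "11" already present; 2 new (1, 1)
  "010110" → prefix "010110" already present; 0 new (none)
  "0001111" → prefix "00011" already present; 2 new (1, 1)
  "0001011" → prefix "0001" already present; 3 new (0, 1, 1)
  "010100101011" → prefix "0101" already present; 8 new (0, 0, 1, 0, 1, 0, 1, 1)
  "0101100" → prefix "010110" already present; 1 new (0)
  "001101" → prefix "00" already present; 4 new (1, 1, 0, 1)
  "000101001" → prefix "000101" already present; 3 new (0, 0, 1)
  "001100" → prefix "00110" already present; 1 new (0)
  "01010010101" → prefix "01010010101" already present; 0 new (none)
  "000111" → prefix "000111" already present; 0 new (none)
  "1101" → prefix "1101" already present; 0 new (none)
Total nodes = 8 + 7 + 7 + 7 + 2 + 0 + 2 + 3 + 8 + 1 + 4 + 3 + 1 + 0 + 0 + 0 = 53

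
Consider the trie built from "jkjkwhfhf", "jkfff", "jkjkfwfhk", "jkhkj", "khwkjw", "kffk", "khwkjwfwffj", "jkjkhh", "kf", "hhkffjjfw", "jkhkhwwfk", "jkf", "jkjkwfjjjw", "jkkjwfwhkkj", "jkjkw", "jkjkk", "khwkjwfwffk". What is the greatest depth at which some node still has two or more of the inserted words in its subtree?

The deepest shared node is where two words last agree before diverging.
"khwkjwfwffj" and "khwkjwfwffk" agree on "khwkjwfwff" (10 characters) before diverging; nothing deeper is shared.
Longest shared-prefix length: 10

10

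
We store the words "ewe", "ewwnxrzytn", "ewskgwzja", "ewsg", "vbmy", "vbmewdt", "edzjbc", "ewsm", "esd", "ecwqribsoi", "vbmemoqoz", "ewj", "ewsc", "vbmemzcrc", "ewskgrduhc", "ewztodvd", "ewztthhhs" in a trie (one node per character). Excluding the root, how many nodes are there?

Insert word by word; a character creates a node only if that edge doesn't already exist:
  "ewe" → 3 new (e, w, e)
  "ewwnxrzytn" → prefix "ew" already present; 8 new (w, n, x, r, z, y, t, n)
  "ewskgwzja" → prefix "ew" already present; 7 new (s, k, g, w, z, j, a)
  "ewsg" → prefix "ews" already present; 1 new (g)
  "vbmy" → 4 new (v, b, m, y)
  "vbmewdt" → prefix "vbm" already present; 4 new (e, w, d, t)
  "edzjbc" → prefix "e" already present; 5 new (d, z, j, b, c)
  "ewsm" → prefix "ews" already present; 1 new (m)
  "esd" → prefix "e" already present; 2 new (s, d)
  "ecwqribsoi" → prefix "e" already present; 9 new (c, w, q, r, i, b, s, o, i)
  "vbmemoqoz" → prefix "vbme" already present; 5 new (m, o, q, o, z)
  "ewj" → prefix "ew" already present; 1 new (j)
  "ewsc" → prefix "ews" already present; 1 new (c)
  "vbmemzcrc" → prefix "vbmem" already present; 4 new (z, c, r, c)
  "ewskgrduhc" → prefix "ewskg" already present; 5 new (r, d, u, h, c)
  "ewztodvd" → prefix "ew" already present; 6 new (z, t, o, d, v, d)
  "ewztthhhs" → prefix "ewzt" already present; 5 new (t, h, h, h, s)
Total nodes = 3 + 8 + 7 + 1 + 4 + 4 + 5 + 1 + 2 + 9 + 5 + 1 + 1 + 4 + 5 + 6 + 5 = 71

71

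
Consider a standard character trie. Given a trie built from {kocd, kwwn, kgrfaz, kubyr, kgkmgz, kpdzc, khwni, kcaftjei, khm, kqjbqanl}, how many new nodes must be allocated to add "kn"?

1

"k" is already a path in the trie; the remaining "n" must be added.
Each of the 1 remaining characters creates one node.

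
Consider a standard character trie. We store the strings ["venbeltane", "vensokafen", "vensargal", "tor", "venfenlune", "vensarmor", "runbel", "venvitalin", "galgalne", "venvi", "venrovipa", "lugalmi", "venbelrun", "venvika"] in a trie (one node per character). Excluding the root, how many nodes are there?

74

Insert word by word; a character creates a node only if that edge doesn't already exist:
  "venbeltane" → 10 new (v, e, n, b, e, l, t, a, n, e)
  "vensokafen" → prefix "ven" already present; 7 new (s, o, k, a, f, e, n)
  "vensargal" → prefix "vens" already present; 5 new (a, r, g, a, l)
  "tor" → 3 new (t, o, r)
  "venfenlune" → prefix "ven" already present; 7 new (f, e, n, l, u, n, e)
  "vensarmor" → prefix "vensar" already present; 3 new (m, o, r)
  "runbel" → 6 new (r, u, n, b, e, l)
  "venvitalin" → prefix "ven" already present; 7 new (v, i, t, a, l, i, n)
  "galgalne" → 8 new (g, a, l, g, a, l, n, e)
  "venvi" → prefix "venvi" already present; 0 new (none)
  "venrovipa" → prefix "ven" already present; 6 new (r, o, v, i, p, a)
  "lugalmi" → 7 new (l, u, g, a, l, m, i)
  "venbelrun" → prefix "venbel" already present; 3 new (r, u, n)
  "venvika" → prefix "venvi" already present; 2 new (k, a)
Total nodes = 10 + 7 + 5 + 3 + 7 + 3 + 6 + 7 + 8 + 0 + 6 + 7 + 3 + 2 = 74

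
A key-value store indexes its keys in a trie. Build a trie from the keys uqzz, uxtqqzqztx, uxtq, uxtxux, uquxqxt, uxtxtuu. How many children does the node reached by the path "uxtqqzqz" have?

1

Walk "uxtqqzqz" from the root, arriving at one node.
Distinct next characters after "uxtqqzqz": t.
That node has 1 child edge.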